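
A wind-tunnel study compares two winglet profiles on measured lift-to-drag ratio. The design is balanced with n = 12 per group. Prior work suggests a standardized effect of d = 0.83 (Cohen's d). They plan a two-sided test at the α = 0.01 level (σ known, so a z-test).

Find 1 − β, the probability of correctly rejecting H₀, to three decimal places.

Noncentrality parameter: δ = d·√(n/2) = 0.83 × √(12/2) = 2.0331
Critical value for a two-sided test at α = 0.01: z_{α/2} = 2.576.
Power = Φ(δ − 2.576) + Φ(−δ − 2.576) = Φ(-0.543) + Φ(-4.609) = 0.2937 + 0.0000 = 0.2937.

Power ≈ 0.294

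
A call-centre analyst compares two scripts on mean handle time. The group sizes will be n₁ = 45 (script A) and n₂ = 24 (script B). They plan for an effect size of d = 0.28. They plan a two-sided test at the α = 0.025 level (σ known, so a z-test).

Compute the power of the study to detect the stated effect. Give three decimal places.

Noncentrality parameter: δ = d / √(1/n₁ + 1/n₂) = 0.28 / √(1/45 + 1/24) = 1.1078
Critical value for a two-sided test at α = 0.025: z_{α/2} = 2.241.
Power = Φ(δ − 2.241) + Φ(−δ − 2.241) = Φ(-1.134) + Φ(-3.349) = 0.1285 + 0.0004 = 0.1289.

Power ≈ 0.129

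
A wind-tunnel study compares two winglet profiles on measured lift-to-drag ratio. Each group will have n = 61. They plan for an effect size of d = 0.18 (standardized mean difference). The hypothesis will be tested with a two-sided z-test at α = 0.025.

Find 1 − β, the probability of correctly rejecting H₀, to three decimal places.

Noncentrality parameter: δ = d·√(n/2) = 0.18 × √(61/2) = 0.9941
Critical value for a two-sided test at α = 0.025: z_{α/2} = 2.241.
Power = Φ(δ − 2.241) + Φ(−δ − 2.241) = Φ(-1.247) + Φ(-3.235) = 0.1061 + 0.0006 = 0.1067.

Power ≈ 0.107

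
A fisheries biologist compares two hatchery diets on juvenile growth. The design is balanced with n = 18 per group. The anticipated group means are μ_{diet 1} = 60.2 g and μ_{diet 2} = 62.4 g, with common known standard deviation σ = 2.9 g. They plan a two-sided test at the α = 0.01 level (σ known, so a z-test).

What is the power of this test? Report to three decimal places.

Standardized effect: d = |μ_{diet 1} − μ_{diet 2}| / σ = |60.2 − 62.4| / 2.9 = 0.7586
Noncentrality parameter: λ = d·√(n/2) = 0.7586 × √(18/2) = 2.2759
Two-sided α = 0.01 → critical value z_{0.005} = 2.576.
Power = Φ(λ − 2.576) + Φ(−λ − 2.576) = Φ(-0.300) + Φ(-4.852) = 0.3821 + 0.0000 = 0.3821.

Power ≈ 0.382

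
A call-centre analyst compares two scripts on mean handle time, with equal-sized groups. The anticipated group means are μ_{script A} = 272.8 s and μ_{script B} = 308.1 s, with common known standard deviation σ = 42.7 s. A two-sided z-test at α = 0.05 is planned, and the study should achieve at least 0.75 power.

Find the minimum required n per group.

Standardized effect: d = |μ_{script A} − μ_{script B}| / σ = |272.8 − 308.1| / 42.7 = 0.8267
For power 0.75 need Φ(δ − z_{0.025}) = 0.75, so δ = z_{0.025} + z_{0.25} = 1.960 + 0.674 = 2.634.
(Ignoring the negligible lower-tail rejection probability gives the usual closed-form inversion.)
δ = d·√(n/2) ⇒ n = 2(δ/d)² = 2 × (2.634 / 0.8267)² = 20.31.
Rounding up, n = 21 per group.

n = 21 per group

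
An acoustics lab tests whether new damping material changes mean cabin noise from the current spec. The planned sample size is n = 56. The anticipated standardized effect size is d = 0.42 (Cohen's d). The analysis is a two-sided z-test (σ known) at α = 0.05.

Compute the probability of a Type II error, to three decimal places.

Noncentrality parameter: δ = d·√n = 0.42 × √56 = 3.1430
Two-sided α = 0.05 → critical value z_{0.025} = 1.960.
Power = Φ(δ − 1.960) + Φ(−δ − 1.960) = Φ(1.183) + Φ(-5.103) = 0.8816 + 0.0000 = 0.8816.
Type II error: β = 1 − power = 1 − 0.8816 = 0.1184.

β ≈ 0.118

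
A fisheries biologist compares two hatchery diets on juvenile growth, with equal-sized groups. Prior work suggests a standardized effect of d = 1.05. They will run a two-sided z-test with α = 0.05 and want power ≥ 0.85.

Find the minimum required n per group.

n = 17 per group

For power 0.85 need Φ(δ − z_{0.025}) = 0.85, so δ = z_{0.025} + z_{0.15} = 1.960 + 1.036 = 2.996.
(For δ > 0 the lower-tail rejection region contributes negligibly to power, so the one-term inversion is standard.)
δ = d·√(n/2) ⇒ n = 2(δ/d)² = 2 × (2.996 / 1.05)² = 16.29.
Round up to the next whole unit.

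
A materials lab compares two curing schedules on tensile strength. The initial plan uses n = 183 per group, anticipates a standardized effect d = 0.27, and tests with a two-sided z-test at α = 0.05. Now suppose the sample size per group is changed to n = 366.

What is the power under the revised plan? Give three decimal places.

With n = 366 per group: δ = d·√(n/2) = 0.27 × √(366/2) = 3.6525. Critical value z_{0.025} = 1.960.
Revised power = Φ(δ − 1.960) + Φ(−δ − 1.960) = Φ(1.693) + Φ(-5.612) = 0.9547 + 0.0000 = 0.9547.

Power ≈ 0.955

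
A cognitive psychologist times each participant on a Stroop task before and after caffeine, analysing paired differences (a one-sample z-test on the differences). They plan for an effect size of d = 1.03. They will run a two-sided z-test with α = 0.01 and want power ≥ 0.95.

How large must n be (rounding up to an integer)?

n = 17

Set Φ(δ − 2.576) = 0.95; then δ − 2.576 = Φ⁻¹(0.95) = 1.645, giving δ = 4.221.
(The Φ(−δ − z_{α/2}) term is vanishingly small for δ > 0 and is dropped in the standard sample-size formula.)
δ = d·√n ⇒ n = (δ/d)² = (4.221 / 1.03)² = 16.79.
Round up to the next whole unit.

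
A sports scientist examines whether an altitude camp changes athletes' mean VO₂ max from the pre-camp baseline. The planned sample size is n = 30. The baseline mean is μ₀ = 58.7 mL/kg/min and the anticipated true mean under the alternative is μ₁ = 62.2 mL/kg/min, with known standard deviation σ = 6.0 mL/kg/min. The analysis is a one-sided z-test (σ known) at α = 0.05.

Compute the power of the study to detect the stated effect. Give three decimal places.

Standardized effect: d = |μ₁ − μ₀| / σ = |62.2 − 58.7| / 6.0 = 0.5833
Noncentrality parameter: δ = d·√n = 0.5833 × √30 = 3.1950
Critical value for a one-sided test at α = 0.05: z_α = 1.645.
Power = Φ(δ − 1.645) = Φ(1.550) = 0.9395.

Power ≈ 0.939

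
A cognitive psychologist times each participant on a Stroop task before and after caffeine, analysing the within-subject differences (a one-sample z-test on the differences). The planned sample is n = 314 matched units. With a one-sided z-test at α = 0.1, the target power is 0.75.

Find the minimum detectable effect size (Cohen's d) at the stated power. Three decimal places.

Required noncentrality: δ = z_{0.1} + z_{0.25} = 1.282 + 0.674 = 1.956.
δ = d·√n ⇒ d = δ/√n = 1.956/√314 = 0.1104.

d ≈ 0.110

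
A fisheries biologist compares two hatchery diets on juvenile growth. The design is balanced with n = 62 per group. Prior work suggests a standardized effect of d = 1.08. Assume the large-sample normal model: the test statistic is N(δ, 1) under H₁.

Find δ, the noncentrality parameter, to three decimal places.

δ ≈ 6.013

δ = d·√(n/2) = 1.08 × √(62/2) = 6.0132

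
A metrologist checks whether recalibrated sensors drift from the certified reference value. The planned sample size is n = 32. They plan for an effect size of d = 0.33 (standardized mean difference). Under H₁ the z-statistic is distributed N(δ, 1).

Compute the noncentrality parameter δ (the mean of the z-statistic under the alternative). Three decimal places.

δ ≈ 1.867

The noncentrality parameter scales effect size by the design's sample-size factor: δ = d·√n = 0.33 × √32 = 1.8668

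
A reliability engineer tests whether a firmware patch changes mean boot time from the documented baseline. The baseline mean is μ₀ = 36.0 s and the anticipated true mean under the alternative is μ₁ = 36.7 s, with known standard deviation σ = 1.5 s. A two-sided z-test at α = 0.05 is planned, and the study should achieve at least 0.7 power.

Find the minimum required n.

n = 29

Standardized effect: d = |μ₁ − μ₀| / σ = |36.7 − 36.0| / 1.5 = 0.4667
Set Φ(δ − 1.960) = 0.7; then δ − 1.960 = Φ⁻¹(0.7) = 0.524, giving δ = 2.484.
(For δ > 0 the lower-tail rejection region contributes negligibly to power, so the one-term inversion is standard.)
δ = d·√n ⇒ n = (δ/d)² = (2.484 / 0.4667)² = 28.34.
Rounding up, n = 29.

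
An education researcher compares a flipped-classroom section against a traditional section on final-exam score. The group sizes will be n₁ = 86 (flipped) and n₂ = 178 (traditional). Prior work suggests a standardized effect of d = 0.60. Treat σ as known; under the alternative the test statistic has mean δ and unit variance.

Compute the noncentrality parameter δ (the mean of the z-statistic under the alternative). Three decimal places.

δ ≈ 4.569

The noncentrality parameter scales effect size by the design's sample-size factor: δ = d / √(1/n₁ + 1/n₂) = 0.60 / √(1/86 + 1/178) = 4.5689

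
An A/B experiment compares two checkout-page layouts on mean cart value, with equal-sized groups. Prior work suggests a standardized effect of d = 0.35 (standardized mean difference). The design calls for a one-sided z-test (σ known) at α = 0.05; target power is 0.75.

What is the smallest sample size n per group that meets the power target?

n = 88 per group

For power 0.75 need Φ(δ − z_{0.05}) = 0.75, so δ = z_{0.05} + z_{0.25} = 1.645 + 0.674 = 2.319.
δ = d·√(n/2) ⇒ n = 2(δ/d)² = 2 × (2.319 / 0.35)² = 87.83.
Round up to the next whole unit.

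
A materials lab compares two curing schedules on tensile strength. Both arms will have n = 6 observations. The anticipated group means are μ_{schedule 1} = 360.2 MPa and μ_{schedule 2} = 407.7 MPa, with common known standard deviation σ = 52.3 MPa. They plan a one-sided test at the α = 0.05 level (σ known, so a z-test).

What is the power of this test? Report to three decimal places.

Standardized effect: d = |μ_{schedule 1} − μ_{schedule 2}| / σ = |360.2 − 407.7| / 52.3 = 0.9082
Noncentrality parameter: δ = d·√(n/2) = 0.9082 × √(6/2) = 1.5731
One-sided α = 0.05 → critical value z_{0.05} = 1.645.
Power = P(Z > 1.645 − δ) = Φ(-0.072) = 0.4714.

Power ≈ 0.471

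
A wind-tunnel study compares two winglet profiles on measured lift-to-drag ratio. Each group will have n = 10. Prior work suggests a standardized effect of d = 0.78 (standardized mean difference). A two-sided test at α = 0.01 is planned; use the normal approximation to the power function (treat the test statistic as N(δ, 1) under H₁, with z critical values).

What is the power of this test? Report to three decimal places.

Noncentrality parameter: δ = d·√(n/2) = 0.78 × √(10/2) = 1.7441
Two-sided α = 0.01 → critical value z_{0.005} = 2.576.
Power = Φ(δ − 2.576) + Φ(−δ − 2.576) = Φ(-0.832) + Φ(-4.320) = 0.2028 + 0.0000 = 0.2028.

Power ≈ 0.203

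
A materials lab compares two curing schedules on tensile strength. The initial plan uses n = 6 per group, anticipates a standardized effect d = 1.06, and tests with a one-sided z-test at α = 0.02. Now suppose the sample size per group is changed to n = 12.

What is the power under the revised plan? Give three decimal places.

With n = 12 per group: δ = d·√(n/2) = 1.06 × √(12/2) = 2.5965. Critical value z_{0.02} = 2.054.
Revised power = P(Z > 2.054 − δ) = Φ(0.543) = 0.7063.

Power ≈ 0.706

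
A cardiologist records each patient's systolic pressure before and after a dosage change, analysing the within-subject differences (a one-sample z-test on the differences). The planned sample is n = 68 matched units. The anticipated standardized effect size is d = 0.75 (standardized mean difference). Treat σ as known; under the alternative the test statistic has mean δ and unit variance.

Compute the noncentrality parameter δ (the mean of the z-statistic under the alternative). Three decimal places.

δ ≈ 6.185

δ = d·√n = 0.75 × √68 = 6.1847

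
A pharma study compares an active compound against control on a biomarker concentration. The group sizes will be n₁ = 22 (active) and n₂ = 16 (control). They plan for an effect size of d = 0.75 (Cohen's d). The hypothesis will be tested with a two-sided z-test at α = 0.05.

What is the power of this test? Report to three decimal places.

Noncentrality parameter: δ = d / √(1/n₁ + 1/n₂) = 0.75 / √(1/22 + 1/16) = 2.2827
Two-sided α = 0.05 → critical value z_{0.025} = 1.960.
Power = Φ(δ − 1.960) + Φ(−δ − 1.960) = Φ(0.323) + Φ(-4.243) = 0.6265 + 0.0000 = 0.6265.

Power ≈ 0.627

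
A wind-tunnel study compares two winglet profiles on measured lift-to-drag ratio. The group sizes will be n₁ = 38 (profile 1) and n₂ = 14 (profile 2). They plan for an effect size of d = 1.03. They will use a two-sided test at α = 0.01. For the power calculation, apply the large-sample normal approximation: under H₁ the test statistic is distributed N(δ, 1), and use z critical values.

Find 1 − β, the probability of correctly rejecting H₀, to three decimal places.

Power ≈ 0.764

Noncentrality parameter: δ = d / √(1/n₁ + 1/n₂) = 1.03 / √(1/38 + 1/14) = 3.2945
Critical value for a two-sided test at α = 0.01: z_{α/2} = 2.576.
Power = Φ(δ − 2.576) + Φ(−δ − 2.576) = Φ(0.719) + Φ(-5.870) = 0.7638 + 0.0000 = 0.7638.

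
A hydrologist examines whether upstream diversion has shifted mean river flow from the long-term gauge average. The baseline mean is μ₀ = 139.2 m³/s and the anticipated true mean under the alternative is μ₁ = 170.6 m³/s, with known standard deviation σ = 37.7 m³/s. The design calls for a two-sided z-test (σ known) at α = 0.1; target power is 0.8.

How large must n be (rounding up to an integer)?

n = 9

Standardized effect: d = |μ₁ − μ₀| / σ = |170.6 − 139.2| / 37.7 = 0.8329
Set Φ(δ − 1.645) = 0.8; then δ − 1.645 = Φ⁻¹(0.8) = 0.842, giving δ = 2.486.
(Ignoring the negligible lower-tail rejection probability gives the usual closed-form inversion.)
δ = d·√n ⇒ n = (δ/d)² = (2.486 / 0.8329)² = 8.91.
Rounding up, n = 9.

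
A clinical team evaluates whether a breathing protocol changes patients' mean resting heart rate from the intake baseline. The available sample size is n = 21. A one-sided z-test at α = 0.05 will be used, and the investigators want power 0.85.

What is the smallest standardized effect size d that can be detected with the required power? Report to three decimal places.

Need Φ(δ − 1.645) = 0.85, so δ = 1.645 + 1.036 = 2.681.
δ = d·√n ⇒ d = δ/√n = 2.681/√21 = 0.5851.

d ≈ 0.585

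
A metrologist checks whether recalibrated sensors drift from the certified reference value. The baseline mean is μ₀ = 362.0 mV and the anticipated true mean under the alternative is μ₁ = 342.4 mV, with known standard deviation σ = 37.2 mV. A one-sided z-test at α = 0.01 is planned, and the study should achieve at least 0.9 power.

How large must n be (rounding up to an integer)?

n = 47

Standardized effect: d = |μ₁ − μ₀| / σ = |342.4 − 362.0| / 37.2 = 0.5269
Set Φ(δ − 2.326) = 0.9; then δ − 2.326 = Φ⁻¹(0.9) = 1.282, giving δ = 3.608.
δ = d·√n ⇒ n = (δ/d)² = (3.608 / 0.5269)² = 46.89.
Round up to the next whole unit.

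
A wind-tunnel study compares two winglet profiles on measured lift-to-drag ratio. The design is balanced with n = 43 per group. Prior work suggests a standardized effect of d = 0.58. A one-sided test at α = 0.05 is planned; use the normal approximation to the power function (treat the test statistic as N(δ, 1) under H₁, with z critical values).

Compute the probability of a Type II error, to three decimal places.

Noncentrality parameter: δ = d·√(n/2) = 0.58 × √(43/2) = 2.6893
One-sided α = 0.05 → critical value z_{0.05} = 1.645.
Power = Φ(δ − 1.645) = Φ(1.044) = 0.8519.
Type II error: β = 1 − power = 1 − 0.8519 = 0.1481.

β ≈ 0.148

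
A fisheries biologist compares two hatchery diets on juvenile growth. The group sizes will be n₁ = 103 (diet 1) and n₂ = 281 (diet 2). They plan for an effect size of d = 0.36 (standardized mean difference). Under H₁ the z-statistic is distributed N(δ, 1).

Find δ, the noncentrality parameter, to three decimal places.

δ ≈ 3.125

The noncentrality parameter scales effect size by the design's sample-size factor: δ = d / √(1/n₁ + 1/n₂) = 0.36 / √(1/103 + 1/281) = 3.1254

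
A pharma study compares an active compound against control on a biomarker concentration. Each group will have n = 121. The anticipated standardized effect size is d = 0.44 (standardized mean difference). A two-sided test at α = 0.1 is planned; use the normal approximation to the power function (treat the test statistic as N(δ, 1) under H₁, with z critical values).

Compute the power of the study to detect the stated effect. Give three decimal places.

Noncentrality parameter: δ = d·√(n/2) = 0.44 × √(121/2) = 3.4224
Critical value for a two-sided test at α = 0.1: z_{α/2} = 1.645.
Power = Φ(δ − 1.645) + Φ(−δ − 1.645) = Φ(1.778) + Φ(-5.067) = 0.9623 + 0.0000 = 0.9623.

Power ≈ 0.962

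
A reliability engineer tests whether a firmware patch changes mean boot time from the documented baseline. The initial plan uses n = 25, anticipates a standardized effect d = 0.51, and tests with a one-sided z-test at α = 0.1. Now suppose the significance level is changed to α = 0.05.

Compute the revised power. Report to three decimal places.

δ = d·√n = 0.51 × √25 = 2.5500 (unchanged). New critical value: z_{0.05} = 1.645.
Revised power = P(Z > 1.645 − δ) = Φ(0.905) = 0.8173.

Power ≈ 0.817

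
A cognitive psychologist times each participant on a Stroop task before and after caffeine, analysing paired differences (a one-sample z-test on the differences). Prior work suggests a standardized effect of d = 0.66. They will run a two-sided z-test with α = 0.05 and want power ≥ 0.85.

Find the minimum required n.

For power 0.85 need Φ(δ − z_{0.025}) = 0.85, so δ = z_{0.025} + z_{0.15} = 1.960 + 1.036 = 2.996.
(For δ > 0 the lower-tail rejection region contributes negligibly to power, so the one-term inversion is standard.)
δ = d·√n ⇒ n = (δ/d)² = (2.996 / 0.66)² = 20.61.
Rounding up, n = 21.

n = 21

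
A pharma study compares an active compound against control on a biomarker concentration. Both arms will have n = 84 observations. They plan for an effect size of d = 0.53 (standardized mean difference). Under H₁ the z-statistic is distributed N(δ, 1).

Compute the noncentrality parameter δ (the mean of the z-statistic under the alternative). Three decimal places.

δ = d·√(n/2) = 0.53 × √(84/2) = 3.4348

δ ≈ 3.435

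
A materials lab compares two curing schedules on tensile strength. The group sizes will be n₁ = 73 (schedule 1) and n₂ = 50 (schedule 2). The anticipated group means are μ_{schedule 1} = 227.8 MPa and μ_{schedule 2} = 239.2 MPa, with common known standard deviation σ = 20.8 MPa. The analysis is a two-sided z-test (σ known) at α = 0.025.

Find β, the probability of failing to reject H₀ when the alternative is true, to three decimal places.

β ≈ 0.228

Standardized effect: d = |μ_{schedule 1} − μ_{schedule 2}| / σ = |227.8 − 239.2| / 20.8 = 0.5481
Noncentrality parameter: λ = d / √(1/n₁ + 1/n₂) = 0.5481 / √(1/73 + 1/50) = 2.9856
Critical value for a two-sided test at α = 0.025: z_{α/2} = 2.241.
Power = Φ(λ − 2.241) + Φ(−λ − 2.241) = Φ(0.744) + Φ(-5.227) = 0.7716 + 0.0000 = 0.7716.
Type II error: β = 1 − power = 1 − 0.7716 = 0.2284.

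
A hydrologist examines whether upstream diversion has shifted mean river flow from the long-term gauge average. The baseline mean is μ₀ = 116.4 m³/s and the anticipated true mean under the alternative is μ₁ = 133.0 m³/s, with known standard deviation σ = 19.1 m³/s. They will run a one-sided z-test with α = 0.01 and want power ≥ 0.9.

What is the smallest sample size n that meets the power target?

Standardized effect: d = |μ₁ − μ₀| / σ = |133.0 − 116.4| / 19.1 = 0.8691
Set Φ(δ − 2.326) = 0.9; then δ − 2.326 = Φ⁻¹(0.9) = 1.282, giving δ = 3.608.
δ = d·√n ⇒ n = (δ/d)² = (3.608 / 0.8691)² = 17.23.
Rounding up, n = 18.

n = 18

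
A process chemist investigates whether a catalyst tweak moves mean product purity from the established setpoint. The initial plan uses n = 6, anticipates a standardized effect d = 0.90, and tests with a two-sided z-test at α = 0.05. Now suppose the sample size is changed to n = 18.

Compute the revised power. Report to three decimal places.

With n = 18: δ = d·√n = 0.90 × √18 = 3.8184. Critical value z_{0.025} = 1.960.
Revised power = Φ(δ − 1.960) + Φ(−δ − 1.960) = Φ(1.858) + Φ(-5.778) = 0.9684 + 0.0000 = 0.9684.

Power ≈ 0.968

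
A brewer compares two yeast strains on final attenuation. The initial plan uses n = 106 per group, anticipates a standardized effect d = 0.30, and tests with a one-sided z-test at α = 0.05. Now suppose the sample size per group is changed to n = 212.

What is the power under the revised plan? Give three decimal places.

With n = 212 per group: δ = d·√(n/2) = 0.30 × √(212/2) = 3.0887. Critical value z_{0.05} = 1.645.
Revised power = Φ(δ − 1.645) = Φ(1.444) = 0.9256.

Power ≈ 0.926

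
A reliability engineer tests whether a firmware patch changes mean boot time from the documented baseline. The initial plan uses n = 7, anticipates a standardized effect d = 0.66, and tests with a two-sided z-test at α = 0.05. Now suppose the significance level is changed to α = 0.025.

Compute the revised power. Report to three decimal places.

Power ≈ 0.310

δ = d·√n = 0.66 × √7 = 1.7462 (unchanged). New critical value: z_{0.0125} = 2.241.
Revised power = Φ(δ − 2.241) + Φ(−δ − 2.241) = Φ(-0.495) + Φ(-3.988) = 0.3102 + 0.0000 = 0.3103.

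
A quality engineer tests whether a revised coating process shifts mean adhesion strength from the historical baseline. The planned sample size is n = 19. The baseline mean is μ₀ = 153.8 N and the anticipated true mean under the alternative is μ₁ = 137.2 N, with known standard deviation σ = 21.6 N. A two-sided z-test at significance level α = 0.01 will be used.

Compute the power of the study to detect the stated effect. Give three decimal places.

Standardized effect: d = |μ₁ − μ₀| / σ = |137.2 − 153.8| / 21.6 = 0.7685
Noncentrality parameter: δ = d·√n = 0.7685 × √19 = 3.3499
Critical value for a two-sided test at α = 0.01: z_{α/2} = 2.576.
Power = Φ(δ − 2.576) + Φ(−δ − 2.576) = Φ(0.774) + Φ(-5.926) = 0.7806 + 0.0000 = 0.7806.

Power ≈ 0.781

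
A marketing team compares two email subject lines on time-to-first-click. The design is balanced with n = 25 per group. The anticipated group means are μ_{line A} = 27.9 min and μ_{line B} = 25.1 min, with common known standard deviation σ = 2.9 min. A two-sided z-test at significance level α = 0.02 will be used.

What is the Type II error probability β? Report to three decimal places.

β ≈ 0.138

Standardized effect: d = |μ_{line A} − μ_{line B}| / σ = |27.9 − 25.1| / 2.9 = 0.9655
Noncentrality parameter: δ = d·√(n/2) = 0.9655 × √(25/2) = 3.4136
Two-sided α = 0.02 → critical value z_{0.01} = 2.326.
Power = Φ(δ − 2.326) + Φ(−δ − 2.326) = Φ(1.087) + Φ(-5.740) = 0.8615 + 0.0000 = 0.8615.
Type II error: β = 1 − power = 1 − 0.8615 = 0.1385.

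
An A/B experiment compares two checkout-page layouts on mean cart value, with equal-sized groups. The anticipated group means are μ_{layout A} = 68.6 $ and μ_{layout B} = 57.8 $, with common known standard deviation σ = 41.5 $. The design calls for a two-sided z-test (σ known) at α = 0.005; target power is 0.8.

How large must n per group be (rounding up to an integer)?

Standardized effect: d = |μ_{layout A} − μ_{layout B}| / σ = |68.6 − 57.8| / 41.5 = 0.2602
For power 0.8 need Φ(δ − z_{0.0025}) = 0.8, so δ = z_{0.0025} + z_{0.20} = 2.807 + 0.842 = 3.649.
(Ignoring the negligible lower-tail rejection probability gives the usual closed-form inversion.)
δ = d·√(n/2) ⇒ n = 2(δ/d)² = 2 × (3.649 / 0.2602)² = 393.14.
Rounding up, n = 394 per group.

n = 394 per group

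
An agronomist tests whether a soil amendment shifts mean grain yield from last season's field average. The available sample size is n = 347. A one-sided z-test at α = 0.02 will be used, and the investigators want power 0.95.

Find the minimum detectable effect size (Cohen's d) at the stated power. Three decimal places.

Required noncentrality: δ = z_{0.02} + z_{0.05} = 2.054 + 1.645 = 3.699.
δ = d·√n ⇒ d = δ/√n = 3.699/√347 = 0.1986.

d ≈ 0.199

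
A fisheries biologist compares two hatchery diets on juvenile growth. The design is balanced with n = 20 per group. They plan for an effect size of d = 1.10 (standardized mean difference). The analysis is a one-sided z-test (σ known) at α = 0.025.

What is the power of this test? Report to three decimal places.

Noncentrality parameter: δ = d·√(n/2) = 1.10 × √(20/2) = 3.4785
One-sided α = 0.025 → critical value z_{0.025} = 1.960.
Power = P(Z > 1.960 − δ) = Φ(1.519) = 0.9356.

Power ≈ 0.936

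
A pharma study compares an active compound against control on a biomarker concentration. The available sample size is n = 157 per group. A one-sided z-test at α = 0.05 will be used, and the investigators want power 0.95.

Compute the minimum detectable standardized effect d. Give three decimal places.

Need Φ(δ − 1.645) = 0.95, so δ = 1.645 + 1.645 = 3.290.
δ = d·√(n/2) ⇒ d = δ/√(n/2) = 3.290/√(157/2) = 0.3713.

d ≈ 0.371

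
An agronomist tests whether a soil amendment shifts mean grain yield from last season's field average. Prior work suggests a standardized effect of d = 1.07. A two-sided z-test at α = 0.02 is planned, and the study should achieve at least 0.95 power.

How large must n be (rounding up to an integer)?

n = 14

For power 0.95 need Φ(δ − z_{0.01}) = 0.95, so δ = z_{0.01} + z_{0.05} = 2.326 + 1.645 = 3.971.
(For δ > 0 the lower-tail rejection region contributes negligibly to power, so the one-term inversion is standard.)
δ = d·√n ⇒ n = (δ/d)² = (3.971 / 1.07)² = 13.77.
Round up to the next whole unit.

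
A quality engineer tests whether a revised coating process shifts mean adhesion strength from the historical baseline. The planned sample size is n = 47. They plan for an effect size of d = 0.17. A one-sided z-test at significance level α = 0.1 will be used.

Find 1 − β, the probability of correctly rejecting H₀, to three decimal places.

Power ≈ 0.454

Noncentrality parameter: δ = d·√n = 0.17 × √47 = 1.1655
Critical value for a one-sided test at α = 0.1: z_α = 1.282.
Power = P(Z > 1.282 − δ) = Φ(-0.116) = 0.4538.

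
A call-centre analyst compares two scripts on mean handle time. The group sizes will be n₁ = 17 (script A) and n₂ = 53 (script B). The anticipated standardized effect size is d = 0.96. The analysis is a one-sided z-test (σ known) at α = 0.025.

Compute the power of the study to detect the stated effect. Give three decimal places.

Power ≈ 0.931

Noncentrality parameter: δ = d / √(1/n₁ + 1/n₂) = 0.96 / √(1/17 + 1/53) = 3.4442
One-sided α = 0.025 → critical value z_{0.025} = 1.960.
Power = Φ(δ − 1.960) = Φ(1.484) = 0.9311.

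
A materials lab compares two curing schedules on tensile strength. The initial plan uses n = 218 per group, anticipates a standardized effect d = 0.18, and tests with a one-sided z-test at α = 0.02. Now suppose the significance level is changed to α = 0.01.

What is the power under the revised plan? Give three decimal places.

δ = d·√(n/2) = 0.18 × √(218/2) = 1.8793 (unchanged). New critical value: z_{0.01} = 2.326.
Revised power = Φ(δ − 2.326) = Φ(-0.447) = 0.3274.

Power ≈ 0.327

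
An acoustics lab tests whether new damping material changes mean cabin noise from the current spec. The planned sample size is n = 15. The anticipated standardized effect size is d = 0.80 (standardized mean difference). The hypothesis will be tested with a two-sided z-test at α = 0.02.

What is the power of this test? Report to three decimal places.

Power ≈ 0.780

Noncentrality parameter: δ = d·√n = 0.80 × √15 = 3.0984
Critical value for a two-sided test at α = 0.02: z_{α/2} = 2.326.
Power = Φ(δ − 2.326) + Φ(−δ − 2.326) = Φ(0.772) + Φ(-5.425) = 0.7800 + 0.0000 = 0.7800.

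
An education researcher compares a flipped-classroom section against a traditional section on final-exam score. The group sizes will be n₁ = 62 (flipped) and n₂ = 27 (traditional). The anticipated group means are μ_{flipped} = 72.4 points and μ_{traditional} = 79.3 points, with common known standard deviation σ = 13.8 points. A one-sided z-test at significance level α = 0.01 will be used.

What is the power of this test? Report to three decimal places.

Standardized effect: d = |μ_{flipped} − μ_{traditional}| / σ = |72.4 − 79.3| / 13.8 = 0.5000
Noncentrality parameter: δ = d / √(1/n₁ + 1/n₂) = 0.5000 / √(1/62 + 1/27) = 2.1685
One-sided α = 0.01 → critical value z_{0.01} = 2.326.
Power = P(Z > 2.326 − δ) = Φ(-0.158) = 0.4373.

Power ≈ 0.437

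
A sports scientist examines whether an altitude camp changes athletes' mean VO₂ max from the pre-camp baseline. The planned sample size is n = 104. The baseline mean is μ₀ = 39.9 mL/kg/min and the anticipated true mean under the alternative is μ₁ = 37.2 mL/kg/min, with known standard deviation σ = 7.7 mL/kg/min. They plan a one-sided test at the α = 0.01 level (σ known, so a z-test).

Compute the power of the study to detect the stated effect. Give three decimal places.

Standardized effect: d = |μ₁ − μ₀| / σ = |37.2 − 39.9| / 7.7 = 0.3506
Noncentrality parameter: δ = d·√n = 0.3506 × √104 = 3.5759
One-sided α = 0.01 → critical value z_{0.01} = 2.326.
Power = Φ(δ − 2.326) = Φ(1.250) = 0.8943.

Power ≈ 0.894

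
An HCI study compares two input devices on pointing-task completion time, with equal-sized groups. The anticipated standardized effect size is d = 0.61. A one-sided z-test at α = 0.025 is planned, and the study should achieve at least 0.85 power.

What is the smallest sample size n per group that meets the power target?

Set Φ(δ − 1.960) = 0.85; then δ − 1.960 = Φ⁻¹(0.85) = 1.036, giving δ = 2.996.
δ = d·√(n/2) ⇒ n = 2(δ/d)² = 2 × (2.996 / 0.61)² = 48.26.
Round up to the next whole unit.

n = 49 per group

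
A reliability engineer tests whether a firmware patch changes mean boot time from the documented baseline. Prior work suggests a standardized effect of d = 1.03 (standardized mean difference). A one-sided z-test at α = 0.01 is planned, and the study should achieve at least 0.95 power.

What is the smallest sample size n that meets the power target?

n = 15

For power 0.95 need Φ(δ − z_{0.01}) = 0.95, so δ = z_{0.01} + z_{0.05} = 2.326 + 1.645 = 3.971.
δ = d·√n ⇒ n = (δ/d)² = (3.971 / 1.03)² = 14.87.
Rounding up, n = 15.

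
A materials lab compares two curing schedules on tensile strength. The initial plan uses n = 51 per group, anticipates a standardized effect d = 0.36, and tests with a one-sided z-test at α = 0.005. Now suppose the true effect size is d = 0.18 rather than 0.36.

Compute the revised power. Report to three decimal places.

With d = 0.18: δ = d·√(n/2) = 0.18 × √(51/2) = 0.9090. Critical value z_{0.005} = 2.576.
Revised power = Φ(δ − 2.576) = Φ(-1.667) = 0.0478.

Power ≈ 0.048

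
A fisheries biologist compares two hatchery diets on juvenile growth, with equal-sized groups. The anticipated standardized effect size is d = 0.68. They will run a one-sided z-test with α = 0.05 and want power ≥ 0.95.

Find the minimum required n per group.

For power 0.95 need Φ(δ − z_{0.05}) = 0.95, so δ = z_{0.05} + z_{0.05} = 1.645 + 1.645 = 3.290.
δ = d·√(n/2) ⇒ n = 2(δ/d)² = 2 × (3.290 / 0.68)² = 46.81.
Round up to the next whole unit.

n = 47 per group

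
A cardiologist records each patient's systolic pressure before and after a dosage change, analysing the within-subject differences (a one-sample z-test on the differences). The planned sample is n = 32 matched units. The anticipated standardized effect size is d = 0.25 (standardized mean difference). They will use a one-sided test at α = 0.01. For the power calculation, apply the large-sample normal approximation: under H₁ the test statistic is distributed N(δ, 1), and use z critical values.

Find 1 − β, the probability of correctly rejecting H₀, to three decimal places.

Noncentrality parameter: δ = d·√n = 0.25 × √32 = 1.4142
Critical value for a one-sided test at α = 0.01: z_α = 2.326.
Power = Φ(δ − 2.326) = Φ(-0.912) = 0.1808.

Power ≈ 0.181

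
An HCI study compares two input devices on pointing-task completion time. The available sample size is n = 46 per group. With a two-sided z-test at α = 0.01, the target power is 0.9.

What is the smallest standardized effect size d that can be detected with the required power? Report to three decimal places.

d ≈ 0.804

Required noncentrality: δ = z_{0.005} + z_{0.10} = 2.576 + 1.282 = 3.857.
(The second rejection-region term Φ(−δ − z_{α/2}) is negligible and dropped.)
δ = d·√(n/2) ⇒ d = δ/√(n/2) = 3.857/√(46/2) = 0.8043.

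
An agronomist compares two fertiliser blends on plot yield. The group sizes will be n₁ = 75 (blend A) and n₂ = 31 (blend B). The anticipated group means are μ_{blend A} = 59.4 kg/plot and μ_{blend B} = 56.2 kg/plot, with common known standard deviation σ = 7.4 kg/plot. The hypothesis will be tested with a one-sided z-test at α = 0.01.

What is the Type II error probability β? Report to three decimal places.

Standardized effect: d = |μ_{blend A} − μ_{blend B}| / σ = |59.4 − 56.2| / 7.4 = 0.4324
Noncentrality parameter: δ = d / √(1/n₁ + 1/n₂) = 0.4324 / √(1/75 + 1/31) = 2.0252
One-sided α = 0.01 → critical value z_{0.01} = 2.326.
Power = P(Z > 2.326 − δ) = Φ(-0.301) = 0.3817.
Type II error: β = 1 − power = 1 − 0.3817 = 0.6183.

β ≈ 0.618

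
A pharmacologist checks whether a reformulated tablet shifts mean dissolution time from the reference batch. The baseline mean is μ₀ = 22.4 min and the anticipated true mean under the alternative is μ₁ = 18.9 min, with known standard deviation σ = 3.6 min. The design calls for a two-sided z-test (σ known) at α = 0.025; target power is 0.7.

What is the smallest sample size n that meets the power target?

Standardized effect: d = |μ₁ − μ₀| / σ = |18.9 − 22.4| / 3.6 = 0.9722
For power 0.7 need Φ(δ − z_{0.0125}) = 0.7, so δ = z_{0.0125} + z_{0.30} = 2.241 + 0.524 = 2.766.
(The Φ(−δ − z_{α/2}) term is vanishingly small for δ > 0 and is dropped in the standard sample-size formula.)
δ = d·√n ⇒ n = (δ/d)² = (2.766 / 0.9722)² = 8.09.
Round up to the next whole unit.

n = 9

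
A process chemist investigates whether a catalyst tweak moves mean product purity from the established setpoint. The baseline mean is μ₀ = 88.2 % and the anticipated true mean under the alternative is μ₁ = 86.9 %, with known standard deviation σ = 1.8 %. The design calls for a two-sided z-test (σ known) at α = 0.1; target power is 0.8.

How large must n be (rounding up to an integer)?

n = 12

Standardized effect: d = |μ₁ − μ₀| / σ = |86.9 − 88.2| / 1.8 = 0.7222
For power 0.8 need Φ(δ − z_{0.05}) = 0.8, so δ = z_{0.05} + z_{0.20} = 1.645 + 0.842 = 2.486.
(The Φ(−δ − z_{α/2}) term is vanishingly small for δ > 0 and is dropped in the standard sample-size formula.)
δ = d·√n ⇒ n = (δ/d)² = (2.486 / 0.7222)² = 11.85.
Rounding up, n = 12.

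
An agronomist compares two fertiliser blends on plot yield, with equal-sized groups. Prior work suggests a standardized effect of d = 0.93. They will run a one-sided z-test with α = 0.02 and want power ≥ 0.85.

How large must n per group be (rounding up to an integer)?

For power 0.85 need Φ(δ − z_{0.02}) = 0.85, so δ = z_{0.02} + z_{0.15} = 2.054 + 1.036 = 3.090.
δ = d·√(n/2) ⇒ n = 2(δ/d)² = 2 × (3.090 / 0.93)² = 22.08.
Rounding up, n = 23 per group.

n = 23 per group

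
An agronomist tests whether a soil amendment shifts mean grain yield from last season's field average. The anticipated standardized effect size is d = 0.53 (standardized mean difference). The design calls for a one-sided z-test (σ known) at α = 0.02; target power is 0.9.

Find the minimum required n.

n = 40

For power 0.9 need Φ(δ − z_{0.02}) = 0.9, so δ = z_{0.02} + z_{0.10} = 2.054 + 1.282 = 3.335.
δ = d·√n ⇒ n = (δ/d)² = (3.335 / 0.53)² = 39.60.
Rounding up, n = 40.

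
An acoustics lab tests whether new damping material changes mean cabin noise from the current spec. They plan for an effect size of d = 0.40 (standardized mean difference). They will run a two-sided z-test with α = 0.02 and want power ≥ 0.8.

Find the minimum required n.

For power 0.8 need Φ(δ − z_{0.01}) = 0.8, so δ = z_{0.01} + z_{0.20} = 2.326 + 0.842 = 3.168.
(Ignoring the negligible lower-tail rejection probability gives the usual closed-form inversion.)
δ = d·√n ⇒ n = (δ/d)² = (3.168 / 0.40)² = 62.73.
Rounding up, n = 63.

n = 63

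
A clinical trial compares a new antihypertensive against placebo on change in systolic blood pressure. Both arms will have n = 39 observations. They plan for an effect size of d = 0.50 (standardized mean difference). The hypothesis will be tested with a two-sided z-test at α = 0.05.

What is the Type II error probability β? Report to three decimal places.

Noncentrality parameter: λ = d·√(n/2) = 0.50 × √(39/2) = 2.2079
Critical value for a two-sided test at α = 0.05: z_{α/2} = 1.960.
Power = Φ(λ − 1.960) + Φ(−λ − 1.960) = Φ(0.248) + Φ(-4.168) = 0.5979 + 0.0000 = 0.5979.
Type II error: β = 1 − power = 1 − 0.5979 = 0.4021.

β ≈ 0.402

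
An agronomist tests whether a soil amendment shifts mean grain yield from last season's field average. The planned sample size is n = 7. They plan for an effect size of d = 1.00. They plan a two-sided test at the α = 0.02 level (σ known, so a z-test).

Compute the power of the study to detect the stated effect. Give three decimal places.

Power ≈ 0.625

Noncentrality parameter: δ = d·√n = 1.00 × √7 = 2.6458
Two-sided α = 0.02 → critical value z_{0.01} = 2.326.
Power = Φ(δ − 2.326) + Φ(−δ − 2.326) = Φ(0.319) + Φ(-4.972) = 0.6253 + 0.0000 = 0.6253.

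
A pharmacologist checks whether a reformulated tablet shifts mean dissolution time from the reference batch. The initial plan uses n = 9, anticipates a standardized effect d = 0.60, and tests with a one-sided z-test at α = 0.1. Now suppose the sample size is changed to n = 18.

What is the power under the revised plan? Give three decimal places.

With n = 18: δ = d·√n = 0.60 × √18 = 2.5456. Critical value z_{0.1} = 1.282.
Revised power = Φ(δ − 1.282) = Φ(1.264) = 0.8969.

Power ≈ 0.897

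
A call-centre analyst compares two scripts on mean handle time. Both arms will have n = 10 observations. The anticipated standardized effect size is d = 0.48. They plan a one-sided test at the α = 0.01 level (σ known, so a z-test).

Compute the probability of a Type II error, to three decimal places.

β ≈ 0.895

Noncentrality parameter: δ = d·√(n/2) = 0.48 × √(10/2) = 1.0733
One-sided α = 0.01 → critical value z_{0.01} = 2.326.
Power = Φ(δ − 2.326) = Φ(-1.253) = 0.1051.
Type II error: β = 1 − power = 1 − 0.1051 = 0.8949.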